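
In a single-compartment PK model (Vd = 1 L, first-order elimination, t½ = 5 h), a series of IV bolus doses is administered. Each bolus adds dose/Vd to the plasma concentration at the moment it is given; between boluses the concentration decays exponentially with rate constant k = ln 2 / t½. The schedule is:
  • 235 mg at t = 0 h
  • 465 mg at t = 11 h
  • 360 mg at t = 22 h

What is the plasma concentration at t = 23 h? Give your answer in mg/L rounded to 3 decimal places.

411.189 mg/L

k = ln 2 / 5 = 0.13863 per h
Dose 1 (235 mg at t=0 h): 235·exp(−0.13863·23) = 9.690 mg/L
Dose 2 (465 mg at t=11 h): 465·exp(−0.13863·12) = 88.101 mg/L
Dose 3 (360 mg at t=22 h): 360·exp(−0.13863·1) = 313.398 mg/L
C(23) = 9.690 + 88.101 + 313.398 = 411.189 mg/L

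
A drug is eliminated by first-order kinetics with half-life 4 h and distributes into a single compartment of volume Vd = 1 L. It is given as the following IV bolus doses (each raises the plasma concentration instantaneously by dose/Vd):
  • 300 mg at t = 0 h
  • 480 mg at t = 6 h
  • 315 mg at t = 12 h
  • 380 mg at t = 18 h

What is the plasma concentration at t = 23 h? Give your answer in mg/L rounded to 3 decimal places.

k = ln 2 / 4 = 0.17329 per h
Dose 1 (300 mg at t=0 h): 300·exp(−0.17329·23) = 5.574 mg/L
Dose 2 (480 mg at t=6 h): 480·exp(−0.17329·17) = 25.227 mg/L
Dose 3 (315 mg at t=12 h): 315·exp(−0.17329·11) = 46.825 mg/L
Dose 4 (380 mg at t=18 h): 380·exp(−0.17329·5) = 159.770 mg/L
C(23) = 5.574 + 25.227 + 46.825 + 159.770 = 237.397 mg/L

237.397 mg/L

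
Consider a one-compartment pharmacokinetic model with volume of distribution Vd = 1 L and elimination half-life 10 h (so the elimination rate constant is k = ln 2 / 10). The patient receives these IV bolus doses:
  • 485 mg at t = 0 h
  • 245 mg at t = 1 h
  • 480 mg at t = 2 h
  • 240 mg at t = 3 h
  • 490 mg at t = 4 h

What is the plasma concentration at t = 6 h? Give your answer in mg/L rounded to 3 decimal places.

1478.504 mg/L

k = ln 2 / 10 = 0.06931 per h
Dose 1 (485 mg at t=0 h): 485·exp(−0.06931·6) = 319.981 mg/L
Dose 2 (245 mg at t=1 h): 245·exp(−0.06931·5) = 173.241 mg/L
Dose 3 (480 mg at t=2 h): 480·exp(−0.06931·4) = 363.772 mg/L
Dose 4 (240 mg at t=3 h): 240·exp(−0.06931·3) = 194.941 mg/L
Dose 5 (490 mg at t=4 h): 490·exp(−0.06931·2) = 426.570 mg/L
C(6) = 319.981 + 173.241 + 363.772 + 194.941 + 426.570 = 1478.504 mg/L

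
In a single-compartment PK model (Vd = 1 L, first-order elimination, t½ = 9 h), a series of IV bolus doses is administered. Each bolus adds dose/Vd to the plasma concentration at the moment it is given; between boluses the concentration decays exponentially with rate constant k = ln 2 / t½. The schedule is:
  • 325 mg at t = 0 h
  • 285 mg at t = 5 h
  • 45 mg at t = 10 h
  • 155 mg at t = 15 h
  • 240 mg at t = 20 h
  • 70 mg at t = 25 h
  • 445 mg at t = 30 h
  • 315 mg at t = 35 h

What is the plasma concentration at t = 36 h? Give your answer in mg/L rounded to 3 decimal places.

k = ln 2 / 9 = 0.07702 per h
Dose 1 (325 mg at t=0 h): 325·exp(−0.07702·36) = 20.312 mg/L
Dose 2 (285 mg at t=5 h): 285·exp(−0.07702·31) = 26.180 mg/L
Dose 3 (45 mg at t=10 h): 45·exp(−0.07702·26) = 6.075 mg/L
Dose 4 (155 mg at t=15 h): 155·exp(−0.07702·21) = 30.756 mg/L
Dose 5 (240 mg at t=20 h): 240·exp(−0.07702·16) = 69.992 mg/L
Dose 6 (70 mg at t=25 h): 70·exp(−0.07702·11) = 30.004 mg/L
Dose 7 (445 mg at t=30 h): 445·exp(−0.07702·6) = 280.332 mg/L
Dose 8 (315 mg at t=35 h): 315·exp(−0.07702·1) = 291.651 mg/L
C(36) = 20.312 + 26.180 + 6.075 + 30.756 + 69.992 + 30.004 + 280.332 + 291.651 = 755.302 mg/L

755.302 mg/L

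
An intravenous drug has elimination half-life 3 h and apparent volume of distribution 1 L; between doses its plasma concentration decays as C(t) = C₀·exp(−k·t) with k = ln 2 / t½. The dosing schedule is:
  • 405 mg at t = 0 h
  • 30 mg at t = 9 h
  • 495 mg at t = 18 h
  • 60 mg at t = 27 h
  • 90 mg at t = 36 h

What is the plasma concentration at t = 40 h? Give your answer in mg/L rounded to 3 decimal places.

k = ln 2 / 3 = 0.23105 per h
Dose 1 (405 mg at t=0 h): 405·exp(−0.23105·40) = 0.039 mg/L
Dose 2 (30 mg at t=9 h): 30·exp(−0.23105·31) = 0.023 mg/L
Dose 3 (495 mg at t=18 h): 495·exp(−0.23105·22) = 3.069 mg/L
Dose 4 (60 mg at t=27 h): 60·exp(−0.23105·13) = 2.976 mg/L
Dose 5 (90 mg at t=36 h): 90·exp(−0.23105·4) = 35.717 mg/L
C(40) = 0.039 + 0.023 + 3.069 + 2.976 + 35.717 = 41.825 mg/L

41.825 mg/L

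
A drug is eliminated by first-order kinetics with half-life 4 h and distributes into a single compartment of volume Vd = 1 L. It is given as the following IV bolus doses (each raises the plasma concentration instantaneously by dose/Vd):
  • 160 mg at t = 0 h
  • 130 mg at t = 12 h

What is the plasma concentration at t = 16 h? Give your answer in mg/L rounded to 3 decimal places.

k = ln 2 / 4 = 0.17329 per h
Dose 1 (160 mg at t=0 h): 160·exp(−0.17329·16) = 10.000 mg/L
Dose 2 (130 mg at t=12 h): 130·exp(−0.17329·4) = 65.000 mg/L
C(16) = 10.000 + 65.000 = 75.000 mg/L

75.000 mg/L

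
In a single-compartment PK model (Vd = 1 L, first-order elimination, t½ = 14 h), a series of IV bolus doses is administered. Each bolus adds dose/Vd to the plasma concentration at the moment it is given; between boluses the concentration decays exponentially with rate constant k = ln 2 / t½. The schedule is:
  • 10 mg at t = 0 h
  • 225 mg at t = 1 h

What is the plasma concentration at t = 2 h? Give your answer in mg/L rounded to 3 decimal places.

k = ln 2 / 14 = 0.04951 per h
Dose 1 (10 mg at t=0 h): 10·exp(−0.04951·2) = 9.057 mg/L
Dose 2 (225 mg at t=1 h): 225·exp(−0.04951·1) = 214.131 mg/L
C(2) = 9.057 + 214.131 = 223.189 mg/L

223.189 mg/L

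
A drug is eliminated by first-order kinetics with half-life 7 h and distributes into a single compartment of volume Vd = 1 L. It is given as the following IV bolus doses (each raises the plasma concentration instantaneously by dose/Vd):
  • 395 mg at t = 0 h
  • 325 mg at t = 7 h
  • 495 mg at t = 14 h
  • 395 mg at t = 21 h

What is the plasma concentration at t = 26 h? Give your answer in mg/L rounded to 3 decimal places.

k = ln 2 / 7 = 0.09902 per h
Dose 1 (395 mg at t=0 h): 395·exp(−0.09902·26) = 30.094 mg/L
Dose 2 (325 mg at t=7 h): 325·exp(−0.09902·19) = 49.522 mg/L
Dose 3 (495 mg at t=14 h): 495·exp(−0.09902·12) = 150.853 mg/L
Dose 4 (395 mg at t=21 h): 395·exp(−0.09902·5) = 240.755 mg/L
C(26) = 30.094 + 49.522 + 150.853 + 240.755 = 471.225 mg/L

471.225 mg/L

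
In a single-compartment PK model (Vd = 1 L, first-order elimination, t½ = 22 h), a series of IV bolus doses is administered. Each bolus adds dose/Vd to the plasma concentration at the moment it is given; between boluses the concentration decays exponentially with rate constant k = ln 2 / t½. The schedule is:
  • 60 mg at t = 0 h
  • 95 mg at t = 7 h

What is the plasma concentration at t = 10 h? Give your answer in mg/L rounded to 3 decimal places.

k = ln 2 / 22 = 0.03151 per h
Dose 1 (60 mg at t=0 h): 60·exp(−0.03151·10) = 43.784 mg/L
Dose 2 (95 mg at t=7 h): 95·exp(−0.03151·3) = 86.432 mg/L
C(10) = 43.784 + 86.432 = 130.216 mg/L

130.216 mg/L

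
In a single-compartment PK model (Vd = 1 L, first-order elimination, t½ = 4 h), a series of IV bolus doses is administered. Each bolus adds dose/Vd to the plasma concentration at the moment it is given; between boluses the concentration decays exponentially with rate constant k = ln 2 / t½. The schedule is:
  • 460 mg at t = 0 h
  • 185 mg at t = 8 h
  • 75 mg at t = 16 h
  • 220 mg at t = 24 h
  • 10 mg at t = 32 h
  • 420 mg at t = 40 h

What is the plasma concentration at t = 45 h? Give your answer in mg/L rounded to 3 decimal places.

184.406 mg/L

k = ln 2 / 4 = 0.17329 per h
Dose 1 (460 mg at t=0 h): 460·exp(−0.17329·45) = 0.189 mg/L
Dose 2 (185 mg at t=8 h): 185·exp(−0.17329·37) = 0.304 mg/L
Dose 3 (75 mg at t=16 h): 75·exp(−0.17329·29) = 0.493 mg/L
Dose 4 (220 mg at t=24 h): 220·exp(−0.17329·21) = 5.781 mg/L
Dose 5 (10 mg at t=32 h): 10·exp(−0.17329·13) = 1.051 mg/L
Dose 6 (420 mg at t=40 h): 420·exp(−0.17329·5) = 176.588 mg/L
C(45) = 0.189 + 0.304 + 0.493 + 5.781 + 1.051 + 176.588 = 184.406 mg/L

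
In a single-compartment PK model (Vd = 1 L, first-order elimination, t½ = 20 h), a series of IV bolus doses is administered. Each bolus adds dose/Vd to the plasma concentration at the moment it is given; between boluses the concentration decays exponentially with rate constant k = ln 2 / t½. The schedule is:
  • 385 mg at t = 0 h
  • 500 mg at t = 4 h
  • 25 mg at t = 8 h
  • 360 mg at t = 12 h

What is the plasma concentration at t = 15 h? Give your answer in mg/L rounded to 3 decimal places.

914.497 mg/L

k = ln 2 / 20 = 0.03466 per h
Dose 1 (385 mg at t=0 h): 385·exp(−0.03466·15) = 228.922 mg/L
Dose 2 (500 mg at t=4 h): 500·exp(−0.03466·11) = 341.510 mg/L
Dose 3 (25 mg at t=8 h): 25·exp(−0.03466·7) = 19.615 mg/L
Dose 4 (360 mg at t=12 h): 360·exp(−0.03466·3) = 324.450 mg/L
C(15) = 228.922 + 341.510 + 19.615 + 324.450 = 914.497 mg/L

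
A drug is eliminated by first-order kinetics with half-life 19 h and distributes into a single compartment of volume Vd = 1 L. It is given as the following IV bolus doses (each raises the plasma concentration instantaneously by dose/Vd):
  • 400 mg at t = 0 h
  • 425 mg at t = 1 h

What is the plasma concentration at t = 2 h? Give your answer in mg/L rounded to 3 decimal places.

781.629 mg/L

k = ln 2 / 19 = 0.03648 per h
Dose 1 (400 mg at t=0 h): 400·exp(−0.03648·2) = 371.854 mg/L
Dose 2 (425 mg at t=1 h): 425·exp(−0.03648·1) = 409.775 mg/L
C(2) = 371.854 + 409.775 = 781.629 mg/L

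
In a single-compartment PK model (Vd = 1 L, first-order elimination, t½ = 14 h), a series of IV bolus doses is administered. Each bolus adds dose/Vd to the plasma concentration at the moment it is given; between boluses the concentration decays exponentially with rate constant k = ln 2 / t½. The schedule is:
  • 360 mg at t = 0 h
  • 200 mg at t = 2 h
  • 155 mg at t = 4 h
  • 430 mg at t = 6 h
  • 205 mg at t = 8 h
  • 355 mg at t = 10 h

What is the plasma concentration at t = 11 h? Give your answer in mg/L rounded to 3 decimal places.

1296.775 mg/L

k = ln 2 / 14 = 0.04951 per h
Dose 1 (360 mg at t=0 h): 360·exp(−0.04951·11) = 208.823 mg/L
Dose 2 (200 mg at t=2 h): 200·exp(−0.04951·9) = 128.089 mg/L
Dose 3 (155 mg at t=4 h): 155·exp(−0.04951·7) = 109.602 mg/L
Dose 4 (430 mg at t=6 h): 430·exp(−0.04951·5) = 335.705 mg/L
Dose 5 (205 mg at t=8 h): 205·exp(−0.04951·3) = 176.704 mg/L
Dose 6 (355 mg at t=10 h): 355·exp(−0.04951·1) = 337.852 mg/L
C(11) = 208.823 + 128.089 + 109.602 + 335.705 + 176.704 + 337.852 = 1296.775 mg/L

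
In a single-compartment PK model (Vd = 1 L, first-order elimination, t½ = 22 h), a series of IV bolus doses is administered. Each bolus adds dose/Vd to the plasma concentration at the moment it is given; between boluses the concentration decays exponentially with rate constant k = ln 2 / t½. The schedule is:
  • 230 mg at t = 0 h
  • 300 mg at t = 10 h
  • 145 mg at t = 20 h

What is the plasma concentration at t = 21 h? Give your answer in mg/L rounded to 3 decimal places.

k = ln 2 / 22 = 0.03151 per h
Dose 1 (230 mg at t=0 h): 230·exp(−0.03151·21) = 118.681 mg/L
Dose 2 (300 mg at t=10 h): 300·exp(−0.03151·11) = 212.132 mg/L
Dose 3 (145 mg at t=20 h): 145·exp(−0.03151·1) = 140.503 mg/L
C(21) = 118.681 + 212.132 + 140.503 = 471.316 mg/L

471.316 mg/L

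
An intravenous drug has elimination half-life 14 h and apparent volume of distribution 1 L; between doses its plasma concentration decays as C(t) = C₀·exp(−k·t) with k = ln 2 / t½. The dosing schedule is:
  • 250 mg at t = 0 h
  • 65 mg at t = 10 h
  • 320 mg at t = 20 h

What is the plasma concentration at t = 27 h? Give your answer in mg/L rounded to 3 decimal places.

k = ln 2 / 14 = 0.04951 per h
Dose 1 (250 mg at t=0 h): 250·exp(−0.04951·27) = 65.672 mg/L
Dose 2 (65 mg at t=10 h): 65·exp(−0.04951·17) = 28.014 mg/L
Dose 3 (320 mg at t=20 h): 320·exp(−0.04951·7) = 226.274 mg/L
C(27) = 65.672 + 28.014 + 226.274 = 319.961 mg/L

319.961 mg/L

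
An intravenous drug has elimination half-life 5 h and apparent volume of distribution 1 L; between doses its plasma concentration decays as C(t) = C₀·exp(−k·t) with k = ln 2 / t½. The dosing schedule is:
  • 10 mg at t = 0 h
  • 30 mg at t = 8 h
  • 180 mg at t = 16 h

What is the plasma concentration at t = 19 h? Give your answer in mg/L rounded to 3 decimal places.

k = ln 2 / 5 = 0.13863 per h
Dose 1 (10 mg at t=0 h): 10·exp(−0.13863·19) = 0.718 mg/L
Dose 2 (30 mg at t=8 h): 30·exp(−0.13863·11) = 6.529 mg/L
Dose 3 (180 mg at t=16 h): 180·exp(−0.13863·3) = 118.756 mg/L
C(19) = 0.718 + 6.529 + 118.756 = 126.003 mg/L

126.003 mg/L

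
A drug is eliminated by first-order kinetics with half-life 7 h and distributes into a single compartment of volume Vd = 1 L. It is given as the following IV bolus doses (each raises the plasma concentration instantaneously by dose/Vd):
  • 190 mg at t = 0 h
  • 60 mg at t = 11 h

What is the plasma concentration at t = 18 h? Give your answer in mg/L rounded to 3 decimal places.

61.965 mg/L

k = ln 2 / 7 = 0.09902 per h
Dose 1 (190 mg at t=0 h): 190·exp(−0.09902·18) = 31.965 mg/L
Dose 2 (60 mg at t=11 h): 60·exp(−0.09902·7) = 30.000 mg/L
C(18) = 31.965 + 30.000 = 61.965 mg/L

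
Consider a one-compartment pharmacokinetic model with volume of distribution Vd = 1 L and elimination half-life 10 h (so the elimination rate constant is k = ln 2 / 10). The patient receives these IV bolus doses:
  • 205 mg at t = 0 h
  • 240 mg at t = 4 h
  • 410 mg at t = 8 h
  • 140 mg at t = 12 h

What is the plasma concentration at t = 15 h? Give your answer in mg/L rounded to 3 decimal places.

550.542 mg/L

k = ln 2 / 10 = 0.06931 per h
Dose 1 (205 mg at t=0 h): 205·exp(−0.06931·15) = 72.478 mg/L
Dose 2 (240 mg at t=4 h): 240·exp(−0.06931·11) = 111.964 mg/L
Dose 3 (410 mg at t=8 h): 410·exp(−0.06931·7) = 252.385 mg/L
Dose 4 (140 mg at t=12 h): 140·exp(−0.06931·3) = 113.715 mg/L
C(15) = 72.478 + 111.964 + 252.385 + 113.715 = 550.542 mg/L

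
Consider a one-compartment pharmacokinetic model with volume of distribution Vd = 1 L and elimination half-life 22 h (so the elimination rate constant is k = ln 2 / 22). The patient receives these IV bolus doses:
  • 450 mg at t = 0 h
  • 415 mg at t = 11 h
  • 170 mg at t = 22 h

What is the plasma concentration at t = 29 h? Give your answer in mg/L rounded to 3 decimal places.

k = ln 2 / 22 = 0.03151 per h
Dose 1 (450 mg at t=0 h): 450·exp(−0.03151·29) = 180.468 mg/L
Dose 2 (415 mg at t=11 h): 415·exp(−0.03151·18) = 235.370 mg/L
Dose 3 (170 mg at t=22 h): 170·exp(−0.03151·7) = 136.354 mg/L
C(29) = 180.468 + 235.370 + 136.354 = 552.191 mg/L

552.191 mg/L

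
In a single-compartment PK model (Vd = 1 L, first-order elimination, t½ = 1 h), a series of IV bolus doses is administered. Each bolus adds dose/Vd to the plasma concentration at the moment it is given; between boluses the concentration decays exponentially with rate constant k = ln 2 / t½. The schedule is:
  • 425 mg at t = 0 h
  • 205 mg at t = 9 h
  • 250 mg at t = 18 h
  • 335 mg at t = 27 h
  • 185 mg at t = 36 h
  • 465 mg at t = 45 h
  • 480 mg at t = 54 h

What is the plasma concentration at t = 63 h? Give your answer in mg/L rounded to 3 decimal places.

k = ln 2 / 1 = 0.69315 per h
Dose 1 (425 mg at t=0 h): 425·exp(−0.69315·63) = 0.000 mg/L
Dose 2 (205 mg at t=9 h): 205·exp(−0.69315·54) = 0.000 mg/L
Dose 3 (250 mg at t=18 h): 250·exp(−0.69315·45) = 0.000 mg/L
Dose 4 (335 mg at t=27 h): 335·exp(−0.69315·36) = 0.000 mg/L
Dose 5 (185 mg at t=36 h): 185·exp(−0.69315·27) = 0.000 mg/L
Dose 6 (465 mg at t=45 h): 465·exp(−0.69315·18) = 0.002 mg/L
Dose 7 (480 mg at t=54 h): 480·exp(−0.69315·9) = 0.938 mg/L
C(63) = 0.000 + 0.000 + 0.000 + 0.000 + 0.000 + 0.002 + 0.938 = 0.939 mg/L

0.939 mg/L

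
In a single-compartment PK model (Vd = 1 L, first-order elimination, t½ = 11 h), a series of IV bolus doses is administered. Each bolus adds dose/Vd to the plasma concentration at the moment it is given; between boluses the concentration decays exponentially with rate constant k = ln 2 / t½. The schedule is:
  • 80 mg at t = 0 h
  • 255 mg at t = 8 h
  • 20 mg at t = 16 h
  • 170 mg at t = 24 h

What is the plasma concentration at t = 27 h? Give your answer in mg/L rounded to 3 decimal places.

242.329 mg/L

k = ln 2 / 11 = 0.06301 per h
Dose 1 (80 mg at t=0 h): 80·exp(−0.06301·27) = 14.595 mg/L
Dose 2 (255 mg at t=8 h): 255·exp(−0.06301·19) = 77.016 mg/L
Dose 3 (20 mg at t=16 h): 20·exp(−0.06301·11) = 10.000 mg/L
Dose 4 (170 mg at t=24 h): 170·exp(−0.06301·3) = 140.718 mg/L
C(27) = 14.595 + 77.016 + 10.000 + 140.718 = 242.329 mg/L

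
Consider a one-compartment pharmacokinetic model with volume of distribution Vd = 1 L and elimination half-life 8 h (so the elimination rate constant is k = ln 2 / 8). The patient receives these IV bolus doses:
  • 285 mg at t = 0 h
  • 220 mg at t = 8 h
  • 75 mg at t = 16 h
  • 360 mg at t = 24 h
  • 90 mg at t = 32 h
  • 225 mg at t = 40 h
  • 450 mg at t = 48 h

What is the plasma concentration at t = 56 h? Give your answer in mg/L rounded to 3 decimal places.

k = ln 2 / 8 = 0.08664 per h
Dose 1 (285 mg at t=0 h): 285·exp(−0.08664·56) = 2.227 mg/L
Dose 2 (220 mg at t=8 h): 220·exp(−0.08664·48) = 3.438 mg/L
Dose 3 (75 mg at t=16 h): 75·exp(−0.08664·40) = 2.344 mg/L
Dose 4 (360 mg at t=24 h): 360·exp(−0.08664·32) = 22.500 mg/L
Dose 5 (90 mg at t=32 h): 90·exp(−0.08664·24) = 11.250 mg/L
Dose 6 (225 mg at t=40 h): 225·exp(−0.08664·16) = 56.250 mg/L
Dose 7 (450 mg at t=48 h): 450·exp(−0.08664·8) = 225.000 mg/L
C(56) = 2.227 + 3.438 + 2.344 + 22.500 + 11.250 + 56.250 + 225.000 = 323.008 mg/L

323.008 mg/L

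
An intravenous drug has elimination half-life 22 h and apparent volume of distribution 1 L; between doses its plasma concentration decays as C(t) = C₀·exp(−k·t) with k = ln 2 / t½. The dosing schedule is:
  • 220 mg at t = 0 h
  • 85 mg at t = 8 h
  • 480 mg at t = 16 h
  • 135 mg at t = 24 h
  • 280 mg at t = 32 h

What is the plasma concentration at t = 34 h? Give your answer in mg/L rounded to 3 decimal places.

746.487 mg/L

k = ln 2 / 22 = 0.03151 per h
Dose 1 (220 mg at t=0 h): 220·exp(−0.03151·34) = 75.369 mg/L
Dose 2 (85 mg at t=8 h): 85·exp(−0.03151·26) = 37.468 mg/L
Dose 3 (480 mg at t=16 h): 480·exp(−0.03151·18) = 272.235 mg/L
Dose 4 (135 mg at t=24 h): 135·exp(−0.03151·10) = 98.515 mg/L
Dose 5 (280 mg at t=32 h): 280·exp(−0.03151·2) = 262.901 mg/L
C(34) = 75.369 + 37.468 + 272.235 + 98.515 + 262.901 = 746.487 mg/L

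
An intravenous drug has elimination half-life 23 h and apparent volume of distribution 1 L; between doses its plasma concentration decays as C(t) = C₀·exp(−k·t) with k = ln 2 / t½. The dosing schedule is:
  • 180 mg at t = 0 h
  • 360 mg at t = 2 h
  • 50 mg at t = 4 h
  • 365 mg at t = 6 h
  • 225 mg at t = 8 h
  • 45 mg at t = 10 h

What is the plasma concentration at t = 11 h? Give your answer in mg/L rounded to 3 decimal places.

k = ln 2 / 23 = 0.03014 per h
Dose 1 (180 mg at t=0 h): 180·exp(−0.03014·11) = 129.212 mg/L
Dose 2 (360 mg at t=2 h): 360·exp(−0.03014·9) = 274.478 mg/L
Dose 3 (50 mg at t=4 h): 50·exp(−0.03014·7) = 40.490 mg/L
Dose 4 (365 mg at t=6 h): 365·exp(−0.03014·5) = 313.944 mg/L
Dose 5 (225 mg at t=8 h): 225·exp(−0.03014·3) = 205.550 mg/L
Dose 6 (45 mg at t=10 h): 45·exp(−0.03014·1) = 43.664 mg/L
C(11) = 129.212 + 274.478 + 40.490 + 313.944 + 205.550 + 43.664 = 1007.338 mg/L

1007.338 mg/L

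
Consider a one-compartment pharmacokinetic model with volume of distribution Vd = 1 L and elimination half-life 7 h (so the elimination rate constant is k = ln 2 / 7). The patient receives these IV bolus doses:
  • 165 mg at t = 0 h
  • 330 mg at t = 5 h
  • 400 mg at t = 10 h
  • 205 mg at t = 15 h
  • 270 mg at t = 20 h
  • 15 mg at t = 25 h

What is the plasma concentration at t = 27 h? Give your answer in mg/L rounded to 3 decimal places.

k = ln 2 / 7 = 0.09902 per h
Dose 1 (165 mg at t=0 h): 165·exp(−0.09902·27) = 11.386 mg/L
Dose 2 (330 mg at t=5 h): 330·exp(−0.09902·22) = 37.361 mg/L
Dose 3 (400 mg at t=10 h): 400·exp(−0.09902·17) = 74.300 mg/L
Dose 4 (205 mg at t=15 h): 205·exp(−0.09902·12) = 62.474 mg/L
Dose 5 (270 mg at t=20 h): 270·exp(−0.09902·7) = 135.000 mg/L
Dose 6 (15 mg at t=25 h): 15·exp(−0.09902·2) = 12.305 mg/L
C(27) = 11.386 + 37.361 + 74.300 + 62.474 + 135.000 + 12.305 = 332.826 mg/L

332.826 mg/L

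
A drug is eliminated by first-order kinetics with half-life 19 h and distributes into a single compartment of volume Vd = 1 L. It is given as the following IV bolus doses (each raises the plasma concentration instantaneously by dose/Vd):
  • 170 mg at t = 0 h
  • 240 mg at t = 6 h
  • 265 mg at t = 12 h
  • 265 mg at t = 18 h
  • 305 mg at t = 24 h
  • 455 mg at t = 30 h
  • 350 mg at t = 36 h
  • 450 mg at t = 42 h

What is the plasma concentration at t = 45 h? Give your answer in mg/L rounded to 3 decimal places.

1329.645 mg/L

k = ln 2 / 19 = 0.03648 per h
Dose 1 (170 mg at t=0 h): 170·exp(−0.03648·45) = 32.922 mg/L
Dose 2 (240 mg at t=6 h): 240·exp(−0.03648·39) = 57.851 mg/L
Dose 3 (265 mg at t=12 h): 265·exp(−0.03648·33) = 79.507 mg/L
Dose 4 (265 mg at t=18 h): 265·exp(−0.03648·27) = 98.962 mg/L
Dose 5 (305 mg at t=24 h): 305·exp(−0.03648·21) = 141.769 mg/L
Dose 6 (455 mg at t=30 h): 455·exp(−0.03648·15) = 263.243 mg/L
Dose 7 (350 mg at t=36 h): 350·exp(−0.03648·9) = 252.043 mg/L
Dose 8 (450 mg at t=42 h): 450·exp(−0.03648·3) = 403.349 mg/L
C(45) = 32.922 + 57.851 + 79.507 + 98.962 + 141.769 + 263.243 + 252.043 + 403.349 = 1329.645 mg/L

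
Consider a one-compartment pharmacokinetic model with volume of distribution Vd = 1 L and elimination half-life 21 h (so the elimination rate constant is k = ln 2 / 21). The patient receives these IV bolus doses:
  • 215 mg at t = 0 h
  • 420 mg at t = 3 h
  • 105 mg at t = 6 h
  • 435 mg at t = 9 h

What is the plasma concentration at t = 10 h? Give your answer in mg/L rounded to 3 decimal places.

1000.802 mg/L

k = ln 2 / 21 = 0.03301 per h
Dose 1 (215 mg at t=0 h): 215·exp(−0.03301·10) = 154.558 mg/L
Dose 2 (420 mg at t=3 h): 420·exp(−0.03301·7) = 333.354 mg/L
Dose 3 (105 mg at t=6 h): 105·exp(−0.03301·4) = 92.013 mg/L
Dose 4 (435 mg at t=9 h): 435·exp(−0.03301·1) = 420.876 mg/L
C(10) = 154.558 + 333.354 + 92.013 + 420.876 = 1000.802 mg/L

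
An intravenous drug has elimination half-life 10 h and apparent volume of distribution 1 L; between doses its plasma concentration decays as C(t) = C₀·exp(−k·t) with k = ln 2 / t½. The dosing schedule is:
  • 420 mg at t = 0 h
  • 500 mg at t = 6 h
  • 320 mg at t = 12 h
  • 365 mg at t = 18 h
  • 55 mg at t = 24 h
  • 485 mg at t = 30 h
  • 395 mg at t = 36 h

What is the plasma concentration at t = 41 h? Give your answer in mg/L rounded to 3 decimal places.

k = ln 2 / 10 = 0.06931 per h
Dose 1 (420 mg at t=0 h): 420·exp(−0.06931·41) = 24.492 mg/L
Dose 2 (500 mg at t=6 h): 500·exp(−0.06931·35) = 44.194 mg/L
Dose 3 (320 mg at t=12 h): 320·exp(−0.06931·29) = 42.871 mg/L
Dose 4 (365 mg at t=18 h): 365·exp(−0.06931·23) = 74.118 mg/L
Dose 5 (55 mg at t=24 h): 55·exp(−0.06931·17) = 16.928 mg/L
Dose 6 (485 mg at t=30 h): 485·exp(−0.06931·11) = 226.261 mg/L
Dose 7 (395 mg at t=36 h): 395·exp(−0.06931·5) = 279.307 mg/L
C(41) = 24.492 + 44.194 + 42.871 + 74.118 + 16.928 + 226.261 + 279.307 = 708.171 mg/L

708.171 mg/L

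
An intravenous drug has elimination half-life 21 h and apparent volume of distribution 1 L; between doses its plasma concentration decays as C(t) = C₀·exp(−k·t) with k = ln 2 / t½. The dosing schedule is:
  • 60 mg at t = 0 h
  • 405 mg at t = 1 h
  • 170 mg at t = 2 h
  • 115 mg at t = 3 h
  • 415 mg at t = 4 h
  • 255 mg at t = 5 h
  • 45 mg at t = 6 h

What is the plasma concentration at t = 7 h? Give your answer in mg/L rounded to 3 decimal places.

k = ln 2 / 21 = 0.03301 per h
Dose 1 (60 mg at t=0 h): 60·exp(−0.03301·7) = 47.622 mg/L
Dose 2 (405 mg at t=1 h): 405·exp(−0.03301·6) = 332.236 mg/L
Dose 3 (170 mg at t=2 h): 170·exp(−0.03301·5) = 144.137 mg/L
Dose 4 (115 mg at t=3 h): 115·exp(−0.03301·4) = 100.776 mg/L
Dose 5 (415 mg at t=4 h): 415·exp(−0.03301·3) = 375.875 mg/L
Dose 6 (255 mg at t=5 h): 255·exp(−0.03301·2) = 238.710 mg/L
Dose 7 (45 mg at t=6 h): 45·exp(−0.03301·1) = 43.539 mg/L
C(7) = 47.622 + 332.236 + 144.137 + 100.776 + 375.875 + 238.710 + 43.539 = 1282.895 mg/L

1282.895 mg/L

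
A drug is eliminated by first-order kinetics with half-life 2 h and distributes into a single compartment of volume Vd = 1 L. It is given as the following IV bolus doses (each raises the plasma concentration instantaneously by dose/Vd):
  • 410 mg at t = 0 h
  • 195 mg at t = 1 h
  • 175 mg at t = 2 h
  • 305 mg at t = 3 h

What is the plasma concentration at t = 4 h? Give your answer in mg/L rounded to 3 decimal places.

k = ln 2 / 2 = 0.34657 per h
Dose 1 (410 mg at t=0 h): 410·exp(−0.34657·4) = 102.500 mg/L
Dose 2 (195 mg at t=1 h): 195·exp(−0.34657·3) = 68.943 mg/L
Dose 3 (175 mg at t=2 h): 175·exp(−0.34657·2) = 87.500 mg/L
Dose 4 (305 mg at t=3 h): 305·exp(−0.34657·1) = 215.668 mg/L
C(4) = 102.500 + 68.943 + 87.500 + 215.668 = 474.610 mg/L

474.610 mg/L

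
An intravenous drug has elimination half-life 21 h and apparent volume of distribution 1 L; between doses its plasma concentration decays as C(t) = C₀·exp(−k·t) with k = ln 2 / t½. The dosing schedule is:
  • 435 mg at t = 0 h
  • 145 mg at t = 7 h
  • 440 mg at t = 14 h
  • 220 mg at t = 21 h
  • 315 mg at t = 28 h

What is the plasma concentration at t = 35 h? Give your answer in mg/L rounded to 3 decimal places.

k = ln 2 / 21 = 0.03301 per h
Dose 1 (435 mg at t=0 h): 435·exp(−0.03301·35) = 137.016 mg/L
Dose 2 (145 mg at t=7 h): 145·exp(−0.03301·28) = 57.543 mg/L
Dose 3 (440 mg at t=14 h): 440·exp(−0.03301·21) = 220.000 mg/L
Dose 4 (220 mg at t=21 h): 220·exp(−0.03301·14) = 138.591 mg/L
Dose 5 (315 mg at t=28 h): 315·exp(−0.03301·7) = 250.016 mg/L
C(35) = 137.016 + 57.543 + 220.000 + 138.591 + 250.016 = 803.167 mg/L

803.167 mg/L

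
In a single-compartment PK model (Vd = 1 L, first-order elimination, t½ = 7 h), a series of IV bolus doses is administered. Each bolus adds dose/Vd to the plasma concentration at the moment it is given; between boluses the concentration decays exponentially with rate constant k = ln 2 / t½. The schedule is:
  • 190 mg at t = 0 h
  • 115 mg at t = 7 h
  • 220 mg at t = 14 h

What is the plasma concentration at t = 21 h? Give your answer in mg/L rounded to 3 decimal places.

k = ln 2 / 7 = 0.09902 per h
Dose 1 (190 mg at t=0 h): 190·exp(−0.09902·21) = 23.750 mg/L
Dose 2 (115 mg at t=7 h): 115·exp(−0.09902·14) = 28.750 mg/L
Dose 3 (220 mg at t=14 h): 220·exp(−0.09902·7) = 110.000 mg/L
C(21) = 23.750 + 28.750 + 110.000 = 162.500 mg/L

162.500 mg/L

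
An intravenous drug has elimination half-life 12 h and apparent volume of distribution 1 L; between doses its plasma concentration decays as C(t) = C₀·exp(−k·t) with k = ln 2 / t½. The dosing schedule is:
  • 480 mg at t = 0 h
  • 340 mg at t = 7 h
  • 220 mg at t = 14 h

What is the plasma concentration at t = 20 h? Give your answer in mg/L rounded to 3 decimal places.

k = ln 2 / 12 = 0.05776 per h
Dose 1 (480 mg at t=0 h): 480·exp(−0.05776·20) = 151.191 mg/L
Dose 2 (340 mg at t=7 h): 340·exp(−0.05776·13) = 160.459 mg/L
Dose 3 (220 mg at t=14 h): 220·exp(−0.05776·6) = 155.563 mg/L
C(20) = 151.191 + 160.459 + 155.563 = 467.213 mg/L

467.213 mg/L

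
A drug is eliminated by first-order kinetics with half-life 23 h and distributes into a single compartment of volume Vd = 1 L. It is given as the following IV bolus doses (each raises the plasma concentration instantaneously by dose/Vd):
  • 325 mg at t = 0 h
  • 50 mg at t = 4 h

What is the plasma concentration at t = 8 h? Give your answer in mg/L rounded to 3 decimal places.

k = ln 2 / 23 = 0.03014 per h
Dose 1 (325 mg at t=0 h): 325·exp(−0.03014·8) = 255.374 mg/L
Dose 2 (50 mg at t=4 h): 50·exp(−0.03014·4) = 44.322 mg/L
C(8) = 255.374 + 44.322 = 299.696 mg/L

299.696 mg/L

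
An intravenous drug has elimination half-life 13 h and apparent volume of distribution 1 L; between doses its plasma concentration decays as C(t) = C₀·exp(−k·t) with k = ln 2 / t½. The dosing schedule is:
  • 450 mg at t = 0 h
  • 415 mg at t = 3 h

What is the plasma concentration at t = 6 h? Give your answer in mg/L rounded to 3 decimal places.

680.450 mg/L

k = ln 2 / 13 = 0.05332 per h
Dose 1 (450 mg at t=0 h): 450·exp(−0.05332·6) = 326.795 mg/L
Dose 2 (415 mg at t=3 h): 415·exp(−0.05332·3) = 353.655 mg/L
C(6) = 326.795 + 353.655 = 680.450 mg/L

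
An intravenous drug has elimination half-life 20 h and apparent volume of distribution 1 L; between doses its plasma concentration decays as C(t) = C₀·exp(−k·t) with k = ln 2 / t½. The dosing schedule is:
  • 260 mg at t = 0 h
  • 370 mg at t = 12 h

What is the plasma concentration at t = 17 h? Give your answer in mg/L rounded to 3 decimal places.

455.376 mg/L

k = ln 2 / 20 = 0.03466 per h
Dose 1 (260 mg at t=0 h): 260·exp(−0.03466·17) = 144.244 mg/L
Dose 2 (370 mg at t=12 h): 370·exp(−0.03466·5) = 311.132 mg/L
C(17) = 144.244 + 311.132 = 455.376 mg/L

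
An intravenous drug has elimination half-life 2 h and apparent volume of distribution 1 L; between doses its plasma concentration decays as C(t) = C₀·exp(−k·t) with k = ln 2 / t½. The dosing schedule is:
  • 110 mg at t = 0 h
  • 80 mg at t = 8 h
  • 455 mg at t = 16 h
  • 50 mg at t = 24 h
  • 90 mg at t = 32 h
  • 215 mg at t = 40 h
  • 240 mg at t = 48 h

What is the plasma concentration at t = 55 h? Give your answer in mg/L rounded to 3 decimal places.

k = ln 2 / 2 = 0.34657 per h
Dose 1 (110 mg at t=0 h): 110·exp(−0.34657·55) = 0.000 mg/L
Dose 2 (80 mg at t=8 h): 80·exp(−0.34657·47) = 0.000 mg/L
Dose 3 (455 mg at t=16 h): 455·exp(−0.34657·39) = 0.001 mg/L
Dose 4 (50 mg at t=24 h): 50·exp(−0.34657·31) = 0.001 mg/L
Dose 5 (90 mg at t=32 h): 90·exp(−0.34657·23) = 0.031 mg/L
Dose 6 (215 mg at t=40 h): 215·exp(−0.34657·15) = 1.188 mg/L
Dose 7 (240 mg at t=48 h): 240·exp(−0.34657·7) = 21.213 mg/L
C(55) = 0.000 + 0.000 + 0.001 + 0.001 + 0.031 + 1.188 + 21.213 = 22.434 mg/L

22.434 mg/L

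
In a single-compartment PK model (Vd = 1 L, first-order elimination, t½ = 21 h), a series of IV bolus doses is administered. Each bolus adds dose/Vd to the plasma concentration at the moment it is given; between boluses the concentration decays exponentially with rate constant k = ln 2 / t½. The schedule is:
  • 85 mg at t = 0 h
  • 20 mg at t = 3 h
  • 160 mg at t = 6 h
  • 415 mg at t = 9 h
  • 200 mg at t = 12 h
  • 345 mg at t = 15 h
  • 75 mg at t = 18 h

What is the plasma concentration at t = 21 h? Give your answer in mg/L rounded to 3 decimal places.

k = ln 2 / 21 = 0.03301 per h
Dose 1 (85 mg at t=0 h): 85·exp(−0.03301·21) = 42.500 mg/L
Dose 2 (20 mg at t=3 h): 20·exp(−0.03301·18) = 11.041 mg/L
Dose 3 (160 mg at t=6 h): 160·exp(−0.03301·15) = 97.521 mg/L
Dose 4 (415 mg at t=9 h): 415·exp(−0.03301·12) = 279.274 mg/L
Dose 5 (200 mg at t=12 h): 200·exp(−0.03301·9) = 148.599 mg/L
Dose 6 (345 mg at t=15 h): 345·exp(−0.03301·6) = 283.016 mg/L
Dose 7 (75 mg at t=18 h): 75·exp(−0.03301·3) = 67.929 mg/L
C(21) = 42.500 + 11.041 + 97.521 + 279.274 + 148.599 + 283.016 + 67.929 = 929.881 mg/L

929.881 mg/L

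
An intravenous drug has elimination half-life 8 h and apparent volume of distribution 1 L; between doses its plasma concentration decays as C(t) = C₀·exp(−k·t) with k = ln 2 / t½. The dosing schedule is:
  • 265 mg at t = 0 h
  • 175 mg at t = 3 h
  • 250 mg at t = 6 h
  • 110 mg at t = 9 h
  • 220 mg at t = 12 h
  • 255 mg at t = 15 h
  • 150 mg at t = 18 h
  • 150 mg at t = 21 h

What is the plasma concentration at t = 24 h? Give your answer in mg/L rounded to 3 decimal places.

543.594 mg/L

k = ln 2 / 8 = 0.08664 per h
Dose 1 (265 mg at t=0 h): 265·exp(−0.08664·24) = 33.125 mg/L
Dose 2 (175 mg at t=3 h): 175·exp(−0.08664·21) = 28.368 mg/L
Dose 3 (250 mg at t=6 h): 250·exp(−0.08664·18) = 52.556 mg/L
Dose 4 (110 mg at t=9 h): 110·exp(−0.08664·15) = 29.989 mg/L
Dose 5 (220 mg at t=12 h): 220·exp(−0.08664·12) = 77.782 mg/L
Dose 6 (255 mg at t=15 h): 255·exp(−0.08664·9) = 116.918 mg/L
Dose 7 (150 mg at t=18 h): 150·exp(−0.08664·6) = 89.191 mg/L
Dose 8 (150 mg at t=21 h): 150·exp(−0.08664·3) = 115.666 mg/L
C(24) = 33.125 + 28.368 + 52.556 + 29.989 + 77.782 + 116.918 + 89.191 + 115.666 = 543.594 mg/L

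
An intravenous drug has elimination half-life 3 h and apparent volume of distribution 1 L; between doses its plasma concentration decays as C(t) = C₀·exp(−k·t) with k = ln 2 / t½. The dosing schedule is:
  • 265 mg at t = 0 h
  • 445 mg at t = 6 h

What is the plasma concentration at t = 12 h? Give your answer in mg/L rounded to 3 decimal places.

k = ln 2 / 3 = 0.23105 per h
Dose 1 (265 mg at t=0 h): 265·exp(−0.23105·12) = 16.562 mg/L
Dose 2 (445 mg at t=6 h): 445·exp(−0.23105·6) = 111.250 mg/L
C(12) = 16.562 + 111.250 = 127.812 mg/L

127.812 mg/L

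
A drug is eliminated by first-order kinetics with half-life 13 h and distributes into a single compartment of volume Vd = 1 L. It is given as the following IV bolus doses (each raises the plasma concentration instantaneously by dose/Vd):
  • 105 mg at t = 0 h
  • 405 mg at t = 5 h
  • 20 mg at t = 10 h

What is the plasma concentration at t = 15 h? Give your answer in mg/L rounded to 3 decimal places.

300.135 mg/L

k = ln 2 / 13 = 0.05332 per h
Dose 1 (105 mg at t=0 h): 105·exp(−0.05332·15) = 47.190 mg/L
Dose 2 (405 mg at t=5 h): 405·exp(−0.05332·10) = 237.626 mg/L
Dose 3 (20 mg at t=10 h): 20·exp(−0.05332·5) = 15.320 mg/L
C(15) = 47.190 + 237.626 + 15.320 = 300.135 mg/L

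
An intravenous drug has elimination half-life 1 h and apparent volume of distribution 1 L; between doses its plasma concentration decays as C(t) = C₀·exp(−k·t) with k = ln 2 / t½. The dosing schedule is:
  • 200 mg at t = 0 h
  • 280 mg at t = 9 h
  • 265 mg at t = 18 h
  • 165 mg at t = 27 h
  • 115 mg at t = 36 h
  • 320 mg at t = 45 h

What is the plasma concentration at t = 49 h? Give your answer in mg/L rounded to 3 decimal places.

20.014 mg/L

k = ln 2 / 1 = 0.69315 per h
Dose 1 (200 mg at t=0 h): 200·exp(−0.69315·49) = 0.000 mg/L
Dose 2 (280 mg at t=9 h): 280·exp(−0.69315·40) = 0.000 mg/L
Dose 3 (265 mg at t=18 h): 265·exp(−0.69315·31) = 0.000 mg/L
Dose 4 (165 mg at t=27 h): 165·exp(−0.69315·22) = 0.000 mg/L
Dose 5 (115 mg at t=36 h): 115·exp(−0.69315·13) = 0.014 mg/L
Dose 6 (320 mg at t=45 h): 320·exp(−0.69315·4) = 20.000 mg/L
C(49) = 0.000 + 0.000 + 0.000 + 0.000 + 0.014 + 20.000 = 20.014 mg/L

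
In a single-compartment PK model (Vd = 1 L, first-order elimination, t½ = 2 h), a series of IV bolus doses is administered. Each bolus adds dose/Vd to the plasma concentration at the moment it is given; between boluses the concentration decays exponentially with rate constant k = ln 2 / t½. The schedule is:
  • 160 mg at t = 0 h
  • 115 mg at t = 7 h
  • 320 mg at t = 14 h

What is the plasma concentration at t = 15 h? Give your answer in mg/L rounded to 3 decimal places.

k = ln 2 / 2 = 0.34657 per h
Dose 1 (160 mg at t=0 h): 160·exp(−0.34657·15) = 0.884 mg/L
Dose 2 (115 mg at t=7 h): 115·exp(−0.34657·8) = 7.188 mg/L
Dose 3 (320 mg at t=14 h): 320·exp(−0.34657·1) = 226.274 mg/L
C(15) = 0.884 + 7.188 + 226.274 = 234.346 mg/L

234.346 mg/L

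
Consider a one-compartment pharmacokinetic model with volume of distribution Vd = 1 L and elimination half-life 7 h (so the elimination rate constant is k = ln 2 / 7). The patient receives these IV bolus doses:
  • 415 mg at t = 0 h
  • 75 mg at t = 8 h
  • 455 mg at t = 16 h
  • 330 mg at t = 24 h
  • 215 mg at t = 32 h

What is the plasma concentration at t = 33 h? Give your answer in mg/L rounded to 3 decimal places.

k = ln 2 / 7 = 0.09902 per h
Dose 1 (415 mg at t=0 h): 415·exp(−0.09902·33) = 15.809 mg/L
Dose 2 (75 mg at t=8 h): 75·exp(−0.09902·25) = 6.309 mg/L
Dose 3 (455 mg at t=16 h): 455·exp(−0.09902·17) = 84.516 mg/L
Dose 4 (330 mg at t=24 h): 330·exp(−0.09902·9) = 135.355 mg/L
Dose 5 (215 mg at t=32 h): 215·exp(−0.09902·1) = 194.731 mg/L
C(33) = 15.809 + 6.309 + 84.516 + 135.355 + 194.731 = 436.720 mg/L

436.720 mg/L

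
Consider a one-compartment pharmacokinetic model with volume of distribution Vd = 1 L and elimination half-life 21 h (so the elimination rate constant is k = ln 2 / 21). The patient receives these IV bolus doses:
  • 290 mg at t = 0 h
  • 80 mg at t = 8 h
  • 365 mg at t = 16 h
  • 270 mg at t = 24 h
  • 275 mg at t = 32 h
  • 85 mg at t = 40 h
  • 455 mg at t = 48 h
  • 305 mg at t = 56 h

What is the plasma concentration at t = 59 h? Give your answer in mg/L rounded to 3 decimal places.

980.468 mg/L

k = ln 2 / 21 = 0.03301 per h
Dose 1 (290 mg at t=0 h): 290·exp(−0.03301·59) = 41.366 mg/L
Dose 2 (80 mg at t=8 h): 80·exp(−0.03301·51) = 14.860 mg/L
Dose 3 (365 mg at t=16 h): 365·exp(−0.03301·43) = 88.287 mg/L
Dose 4 (270 mg at t=24 h): 270·exp(−0.03301·35) = 85.045 mg/L
Dose 5 (275 mg at t=32 h): 275·exp(−0.03301·27) = 112.796 mg/L
Dose 6 (85 mg at t=40 h): 85·exp(−0.03301·19) = 45.400 mg/L
Dose 7 (455 mg at t=48 h): 455·exp(−0.03301·11) = 316.467 mg/L
Dose 8 (305 mg at t=56 h): 305·exp(−0.03301·3) = 276.246 mg/L
C(59) = 41.366 + 14.860 + 88.287 + 85.045 + 112.796 + 45.400 + 316.467 + 276.246 = 980.468 mg/L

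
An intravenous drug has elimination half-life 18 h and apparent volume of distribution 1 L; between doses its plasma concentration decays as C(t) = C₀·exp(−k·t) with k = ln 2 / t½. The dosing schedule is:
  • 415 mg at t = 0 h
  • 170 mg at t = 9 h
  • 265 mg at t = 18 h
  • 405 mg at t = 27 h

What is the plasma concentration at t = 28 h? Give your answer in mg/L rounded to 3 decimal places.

k = ln 2 / 18 = 0.03851 per h
Dose 1 (415 mg at t=0 h): 415·exp(−0.03851·28) = 141.182 mg/L
Dose 2 (170 mg at t=9 h): 170·exp(−0.03851·19) = 81.789 mg/L
Dose 3 (265 mg at t=18 h): 265·exp(−0.03851·10) = 180.305 mg/L
Dose 4 (405 mg at t=27 h): 405·exp(−0.03851·1) = 389.701 mg/L
C(28) = 141.182 + 81.789 + 180.305 + 389.701 = 792.976 mg/L

792.976 mg/L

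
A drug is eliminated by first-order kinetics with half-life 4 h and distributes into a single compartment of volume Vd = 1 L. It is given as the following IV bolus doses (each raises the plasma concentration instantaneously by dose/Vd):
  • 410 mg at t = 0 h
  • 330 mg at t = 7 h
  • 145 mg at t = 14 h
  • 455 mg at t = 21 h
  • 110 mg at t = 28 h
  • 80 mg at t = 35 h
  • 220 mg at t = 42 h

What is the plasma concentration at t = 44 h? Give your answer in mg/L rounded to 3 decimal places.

k = ln 2 / 4 = 0.17329 per h
Dose 1 (410 mg at t=0 h): 410·exp(−0.17329·44) = 0.200 mg/L
Dose 2 (330 mg at t=7 h): 330·exp(−0.17329·37) = 0.542 mg/L
Dose 3 (145 mg at t=14 h): 145·exp(−0.17329·30) = 0.801 mg/L
Dose 4 (455 mg at t=21 h): 455·exp(−0.17329·23) = 8.455 mg/L
Dose 5 (110 mg at t=28 h): 110·exp(−0.17329·16) = 6.875 mg/L
Dose 6 (80 mg at t=35 h): 80·exp(−0.17329·9) = 16.818 mg/L
Dose 7 (220 mg at t=42 h): 220·exp(−0.17329·2) = 155.563 mg/L
C(44) = 0.200 + 0.542 + 0.801 + 8.455 + 6.875 + 16.818 + 155.563 = 189.254 mg/L

189.254 mg/L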